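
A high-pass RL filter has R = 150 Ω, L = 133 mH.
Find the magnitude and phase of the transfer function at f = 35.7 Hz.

Step 1 — Angular frequency: ω = 2π·35.7 = 224.3 rad/s.
Step 2 — Transfer function: H(jω) = jωL/(R + jωL).
Step 3 — Numerator jωL = j·29.83; denominator R + jωL = 150 + j29.83.
Step 4 — H = 0.03805 + j0.1913.
Step 5 — Magnitude: |H| = 0.1951 (-14.2 dB); phase: φ = 78.8°.

|H| = 0.1951 (-14.2 dB), φ = 78.8°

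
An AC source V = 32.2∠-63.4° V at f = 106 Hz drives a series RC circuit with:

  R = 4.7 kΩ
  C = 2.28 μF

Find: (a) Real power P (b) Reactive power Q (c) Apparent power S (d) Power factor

Step 1 — Angular frequency: ω = 2π·f = 2π·106 = 666 rad/s.
Step 2 — Component impedances:
  R: Z = R = 4700 Ω
  C: Z = 1/(jωC) = -j/(ω·C) = 0 - j658.5 Ω
Step 3 — Series combination: Z_total = R + C = 4700 - j658.5 Ω = 4746∠-8.0° Ω.
Step 4 — Source phasor: V = 32.2∠-63.4° V = 14.42 - j28.79 V.
Step 5 — Current: I = V / Z = 0.00385 - j0.005586 A = 0.006785∠-55.4° A.
Step 6 — Complex power: S = V·I* = 0.2164 - j0.03031 VA.
Step 7 — Real power: P = Re(S) = 0.2164 W.
Step 8 — Reactive power: Q = Im(S) = -0.03031 VAR.
Step 9 — Apparent power: |S| = 0.2185 VA.
Step 10 — Power factor: PF = P/|S| = 0.9903 (leading).

(a) P = 0.2164 W  (b) Q = -0.03031 VAR  (c) S = 0.2185 VA  (d) PF = 0.9903 (leading)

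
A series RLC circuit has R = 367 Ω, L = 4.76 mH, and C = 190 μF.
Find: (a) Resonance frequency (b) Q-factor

Step 1 — Resonance condition Im(Z)=0 gives ω₀ = 1/√(LC).
Step 2 — ω₀ = 1/√(0.00476·0.00019) = 1052 rad/s.
Step 3 — f₀ = ω₀/(2π) = 167.4 Hz.
Step 4 — Series Q: Q = ω₀L/R = 1052·0.00476/367 = 0.01364.

(a) f₀ = 167.4 Hz  (b) Q = 0.01364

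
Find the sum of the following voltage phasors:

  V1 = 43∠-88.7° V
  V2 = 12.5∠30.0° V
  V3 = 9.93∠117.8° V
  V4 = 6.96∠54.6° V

Step 1 — Convert each phasor to rectangular form:
  V1 = 43·(cos(-88.7°) + j·sin(-88.7°)) = 0.9756 - j42.99 V
  V2 = 12.5·(cos(30.0°) + j·sin(30.0°)) = 10.83 + j6.25 V
  V3 = 9.93·(cos(117.8°) + j·sin(117.8°)) = -4.631 + j8.784 V
  V4 = 6.96·(cos(54.6°) + j·sin(54.6°)) = 4.032 + j5.673 V
Step 2 — Sum components: V_total = 11.2 - j22.28 V.
Step 3 — Convert to polar: |V_total| = 24.94 V, ∠V_total = -63.3°.

V_total = 24.94∠-63.3° V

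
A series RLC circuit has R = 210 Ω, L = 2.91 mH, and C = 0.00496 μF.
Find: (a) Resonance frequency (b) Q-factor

Step 1 — Resonance condition Im(Z)=0 gives ω₀ = 1/√(LC).
Step 2 — ω₀ = 1/√(0.00291·4.96e-09) = 2.632e+05 rad/s.
Step 3 — f₀ = ω₀/(2π) = 4.189e+04 Hz.
Step 4 — Series Q: Q = ω₀L/R = 2.632e+05·0.00291/210 = 3.647.

(a) f₀ = 4.189e+04 Hz  (b) Q = 3.647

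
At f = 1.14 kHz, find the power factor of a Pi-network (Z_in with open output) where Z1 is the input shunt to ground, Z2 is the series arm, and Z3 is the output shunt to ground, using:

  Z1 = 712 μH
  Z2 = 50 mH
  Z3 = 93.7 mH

Step 1 — Angular frequency: ω = 2π·f = 2π·1140 = 7163 rad/s.
Step 2 — Component impedances:
  Z1: Z = jωL = j·7163·0.000712 = 0 + j5.1 Ω
  Z2: Z = jωL = j·7163·0.05 = 0 + j358.1 Ω
  Z3: Z = jωL = j·7163·0.0937 = 0 + j671.2 Ω
Step 3 — With open output, the series arm Z2 and the output shunt Z3 appear in series to ground: Z2 + Z3 = 0 + j1029 Ω.
Step 4 — Parallel with input shunt Z1: Z_in = Z1 || (Z2 + Z3) = 0 + j5.075 Ω = 5.075∠90.0° Ω.
Step 5 — Power factor: PF = cos(φ) = Re(Z)/|Z| = -0/5.075 = -0.
Step 6 — Type: Im(Z) = 5.075 ⇒ lagging (phase φ = 90.0°).

PF = -0 (lagging, φ = 90.0°)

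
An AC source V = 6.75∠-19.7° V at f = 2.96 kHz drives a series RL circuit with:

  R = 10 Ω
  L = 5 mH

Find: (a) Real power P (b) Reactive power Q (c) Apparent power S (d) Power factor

Step 1 — Angular frequency: ω = 2π·f = 2π·2960 = 1.86e+04 rad/s.
Step 2 — Component impedances:
  R: Z = R = 10 Ω
  L: Z = jωL = j·1.86e+04·0.005 = 0 + j92.99 Ω
Step 3 — Series combination: Z_total = R + L = 10 + j92.99 Ω = 93.53∠83.9° Ω.
Step 4 — Source phasor: V = 6.75∠-19.7° V = 6.355 - j2.275 V.
Step 5 — Current: I = V / Z = -0.01692 - j0.07016 A = 0.07217∠-103.6° A.
Step 6 — Complex power: S = V·I* = 0.05209 + j0.4844 VA.
Step 7 — Real power: P = Re(S) = 0.05209 W.
Step 8 — Reactive power: Q = Im(S) = 0.4844 VAR.
Step 9 — Apparent power: |S| = 0.4872 VA.
Step 10 — Power factor: PF = P/|S| = 0.1069 (lagging).

(a) P = 0.05209 W  (b) Q = 0.4844 VAR  (c) S = 0.4872 VA  (d) PF = 0.1069 (lagging)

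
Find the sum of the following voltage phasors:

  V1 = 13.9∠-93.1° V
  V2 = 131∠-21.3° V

Step 1 — Convert each phasor to rectangular form:
  V1 = 13.9·(cos(-93.1°) + j·sin(-93.1°)) = -0.7517 - j13.88 V
  V2 = 131·(cos(-21.3°) + j·sin(-21.3°)) = 122.1 - j47.59 V
Step 2 — Sum components: V_total = 121.3 - j61.47 V.
Step 3 — Convert to polar: |V_total| = 136 V, ∠V_total = -26.9°.

V_total = 136∠-26.9° V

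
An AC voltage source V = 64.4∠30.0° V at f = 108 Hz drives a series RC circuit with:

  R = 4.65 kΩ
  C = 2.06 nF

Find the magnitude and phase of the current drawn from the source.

Step 1 — Angular frequency: ω = 2π·f = 2π·108 = 678.6 rad/s.
Step 2 — Component impedances:
  R: Z = R = 4650 Ω
  C: Z = 1/(jωC) = -j/(ω·C) = 0 - j7.154e+05 Ω
Step 3 — Series combination: Z_total = R + C = 4650 - j7.154e+05 Ω = 7.154e+05∠-89.6° Ω.
Step 4 — Source phasor: V = 64.4∠30.0° V = 55.77 + j32.2 V.
Step 5 — Ohm's law: I = V / Z_total = (55.77 + j32.2) / (4650 - j7.154e+05) = -4.45e-05 + j7.825e-05 A.
Step 6 — Convert to polar: |I| = 9.002e-05 A, ∠I = 119.6°.

I = 9.002e-05∠119.6° A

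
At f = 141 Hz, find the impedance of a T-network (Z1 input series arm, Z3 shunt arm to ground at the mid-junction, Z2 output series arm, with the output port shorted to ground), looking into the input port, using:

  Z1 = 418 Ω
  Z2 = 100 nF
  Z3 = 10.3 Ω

Step 1 — Angular frequency: ω = 2π·f = 2π·141 = 885.9 rad/s.
Step 2 — Component impedances:
  Z1: Z = R = 418 Ω
  Z2: Z = 1/(jωC) = -j/(ω·C) = 0 - j1.129e+04 Ω
  Z3: Z = R = 10.3 Ω
Step 3 — With the output port shorted to ground, the output series arm Z2 runs from the junction to ground; the shunt arm Z3 also runs from the junction to ground. They appear in parallel: Z3 || Z2 = 10.3 - j0.009399 Ω.
Step 4 — Series with input arm Z1: Z_in = Z1 + (Z3 || Z2) = 428.3 - j0.009399 Ω = 428.3∠-0.0° Ω.

Z = 428.3 - j0.009399 Ω = 428.3∠-0.0° Ω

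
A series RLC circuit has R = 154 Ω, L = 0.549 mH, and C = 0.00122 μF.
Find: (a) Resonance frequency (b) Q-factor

Step 1 — Resonance condition Im(Z)=0 gives ω₀ = 1/√(LC).
Step 2 — ω₀ = 1/√(0.000549·1.22e-09) = 1.222e+06 rad/s.
Step 3 — f₀ = ω₀/(2π) = 1.945e+05 Hz.
Step 4 — Series Q: Q = ω₀L/R = 1.222e+06·0.000549/154 = 4.356.

(a) f₀ = 1.945e+05 Hz  (b) Q = 4.356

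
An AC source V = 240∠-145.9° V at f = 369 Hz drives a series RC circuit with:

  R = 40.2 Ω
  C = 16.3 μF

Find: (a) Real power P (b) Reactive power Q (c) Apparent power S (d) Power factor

Step 1 — Angular frequency: ω = 2π·f = 2π·369 = 2318 rad/s.
Step 2 — Component impedances:
  R: Z = R = 40.2 Ω
  C: Z = 1/(jωC) = -j/(ω·C) = 0 - j26.46 Ω
Step 3 — Series combination: Z_total = R + C = 40.2 - j26.46 Ω = 48.13∠-33.4° Ω.
Step 4 — Source phasor: V = 240∠-145.9° V = -198.7 - j134.6 V.
Step 5 — Current: I = V / Z = -1.912 - j4.606 A = 4.987∠-112.5° A.
Step 6 — Complex power: S = V·I* = 999.7 - j658 VA.
Step 7 — Real power: P = Re(S) = 999.7 W.
Step 8 — Reactive power: Q = Im(S) = -658 VAR.
Step 9 — Apparent power: |S| = 1197 VA.
Step 10 — Power factor: PF = P/|S| = 0.8353 (leading).

(a) P = 999.7 W  (b) Q = -658 VAR  (c) S = 1197 VA  (d) PF = 0.8353 (leading)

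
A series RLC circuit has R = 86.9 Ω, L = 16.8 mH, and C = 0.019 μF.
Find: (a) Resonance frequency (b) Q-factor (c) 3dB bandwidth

Step 1 — Resonance: ω₀ = 1/√(LC) = 1/√(0.0168·1.9e-08) = 5.597e+04 rad/s.
Step 2 — f₀ = ω₀/(2π) = 8908 Hz.
Step 3 — Series Q: Q = ω₀L/R = 5.597e+04·0.0168/86.9 = 10.82.
Step 4 — Bandwidth: Δω = ω₀/Q = 5173 rad/s; BW = Δω/(2π) = 823.2 Hz.

(a) f₀ = 8908 Hz  (b) Q = 10.82  (c) BW = 823.2 Hz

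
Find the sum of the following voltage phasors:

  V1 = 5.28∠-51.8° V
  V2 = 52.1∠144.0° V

Step 1 — Convert each phasor to rectangular form:
  V1 = 5.28·(cos(-51.8°) + j·sin(-51.8°)) = 3.265 - j4.149 V
  V2 = 52.1·(cos(144.0°) + j·sin(144.0°)) = -42.15 + j30.62 V
Step 2 — Sum components: V_total = -38.88 + j26.47 V.
Step 3 — Convert to polar: |V_total| = 47.04 V, ∠V_total = 145.8°.

V_total = 47.04∠145.8° V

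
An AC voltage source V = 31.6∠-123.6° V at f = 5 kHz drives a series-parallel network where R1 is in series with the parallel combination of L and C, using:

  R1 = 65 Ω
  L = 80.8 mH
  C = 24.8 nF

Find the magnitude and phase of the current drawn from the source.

Step 1 — Angular frequency: ω = 2π·f = 2π·5000 = 3.142e+04 rad/s.
Step 2 — Component impedances:
  R1: Z = R = 65 Ω
  L: Z = jωL = j·3.142e+04·0.0808 = 0 + j2538 Ω
  C: Z = 1/(jωC) = -j/(ω·C) = 0 - j1284 Ω
Step 3 — Parallel branch: L || C = 1/(1/L + 1/C) = 0 - j2596 Ω.
Step 4 — Series with R1: Z_total = R1 + (L || C) = 65 - j2596 Ω = 2597∠-88.6° Ω.
Step 5 — Source phasor: V = 31.6∠-123.6° V = -17.49 - j26.32 V.
Step 6 — Ohm's law: I = V / Z_total = (-17.49 - j26.32) / (65 - j2596) = 0.009963 - j0.006985 A.
Step 7 — Convert to polar: |I| = 0.01217 A, ∠I = -35.0°.

I = 0.01217∠-35.0° A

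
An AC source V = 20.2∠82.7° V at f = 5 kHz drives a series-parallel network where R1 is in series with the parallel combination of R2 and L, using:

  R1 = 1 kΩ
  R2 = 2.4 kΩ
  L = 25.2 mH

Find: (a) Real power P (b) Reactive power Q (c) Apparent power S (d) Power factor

Step 1 — Angular frequency: ω = 2π·f = 2π·5000 = 3.142e+04 rad/s.
Step 2 — Component impedances:
  R1: Z = R = 1000 Ω
  R2: Z = R = 2400 Ω
  L: Z = jωL = j·3.142e+04·0.0252 = 0 + j791.7 Ω
Step 3 — Parallel branch: R2 || L = 1/(1/R2 + 1/L) = 235.5 + j714 Ω.
Step 4 — Series with R1: Z_total = R1 + (R2 || L) = 1236 + j714 Ω = 1427∠30.0° Ω.
Step 5 — Source phasor: V = 20.2∠82.7° V = 2.567 + j20.04 V.
Step 6 — Current: I = V / Z = 0.008583 + j0.01126 A = 0.01416∠52.7° A.
Step 7 — Complex power: S = V·I* = 0.2476 + j0.1431 VA.
Step 8 — Real power: P = Re(S) = 0.2476 W.
Step 9 — Reactive power: Q = Im(S) = 0.1431 VAR.
Step 10 — Apparent power: |S| = 0.2859 VA.
Step 11 — Power factor: PF = P/|S| = 0.8658 (lagging).

(a) P = 0.2476 W  (b) Q = 0.1431 VAR  (c) S = 0.2859 VA  (d) PF = 0.8658 (lagging)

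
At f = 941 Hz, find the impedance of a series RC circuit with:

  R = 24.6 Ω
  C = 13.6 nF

Step 1 — Angular frequency: ω = 2π·f = 2π·941 = 5912 rad/s.
Step 2 — Component impedances:
  R: Z = R = 24.6 Ω
  C: Z = 1/(jωC) = -j/(ω·C) = 0 - j1.244e+04 Ω
Step 3 — Series combination: Z_total = R + C = 24.6 - j1.244e+04 Ω = 1.244e+04∠-89.9° Ω.

Z = 24.6 - j1.244e+04 Ω = 1.244e+04∠-89.9° Ω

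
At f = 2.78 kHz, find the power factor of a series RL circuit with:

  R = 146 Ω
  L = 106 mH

Step 1 — Angular frequency: ω = 2π·f = 2π·2780 = 1.747e+04 rad/s.
Step 2 — Component impedances:
  R: Z = R = 146 Ω
  L: Z = jωL = j·1.747e+04·0.106 = 0 + j1852 Ω
Step 3 — Series combination: Z_total = R + L = 146 + j1852 Ω = 1857∠85.5° Ω.
Step 4 — Power factor: PF = cos(φ) = Re(Z)/|Z| = 146/1857.3 = 0.07861.
Step 5 — Type: Im(Z) = 1852 ⇒ lagging (phase φ = 85.5°).

PF = 0.07861 (lagging, φ = 85.5°)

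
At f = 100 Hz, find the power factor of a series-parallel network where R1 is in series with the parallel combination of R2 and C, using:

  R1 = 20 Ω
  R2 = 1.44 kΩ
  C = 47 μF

Step 1 — Angular frequency: ω = 2π·f = 2π·100 = 628.3 rad/s.
Step 2 — Component impedances:
  R1: Z = R = 20 Ω
  R2: Z = R = 1440 Ω
  C: Z = 1/(jωC) = -j/(ω·C) = 0 - j33.86 Ω
Step 3 — Parallel branch: R2 || C = 1/(1/R2 + 1/C) = 0.7959 - j33.84 Ω.
Step 4 — Series with R1: Z_total = R1 + (R2 || C) = 20.8 - j33.84 Ω = 39.72∠-58.4° Ω.
Step 5 — Power factor: PF = cos(φ) = Re(Z)/|Z| = 20.796/39.723 = 0.5235.
Step 6 — Type: Im(Z) = -33.84 ⇒ leading (phase φ = -58.4°).

PF = 0.5235 (leading, φ = -58.4°)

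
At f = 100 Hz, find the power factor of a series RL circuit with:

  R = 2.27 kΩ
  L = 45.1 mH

Step 1 — Angular frequency: ω = 2π·f = 2π·100 = 628.3 rad/s.
Step 2 — Component impedances:
  R: Z = R = 2270 Ω
  L: Z = jωL = j·628.3·0.0451 = 0 + j28.34 Ω
Step 3 — Series combination: Z_total = R + L = 2270 + j28.34 Ω = 2270∠0.7° Ω.
Step 4 — Power factor: PF = cos(φ) = Re(Z)/|Z| = 2270/2270.2 = 0.9999.
Step 5 — Type: Im(Z) = 28.34 ⇒ lagging (phase φ = 0.7°).

PF = 0.9999 (lagging, φ = 0.7°)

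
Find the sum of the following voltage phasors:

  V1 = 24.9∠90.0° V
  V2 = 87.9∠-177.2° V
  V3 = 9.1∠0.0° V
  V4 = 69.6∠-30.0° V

Step 1 — Convert each phasor to rectangular form:
  V1 = 24.9·(cos(90.0°) + j·sin(90.0°)) = 0 + j24.9 V
  V2 = 87.9·(cos(-177.2°) + j·sin(-177.2°)) = -87.8 - j4.294 V
  V3 = 9.1·(cos(0.0°) + j·sin(0.0°)) = 9.1 V
  V4 = 69.6·(cos(-30.0°) + j·sin(-30.0°)) = 60.28 - j34.8 V
Step 2 — Sum components: V_total = -18.42 - j14.19 V.
Step 3 — Convert to polar: |V_total| = 23.25 V, ∠V_total = -142.4°.

V_total = 23.25∠-142.4° V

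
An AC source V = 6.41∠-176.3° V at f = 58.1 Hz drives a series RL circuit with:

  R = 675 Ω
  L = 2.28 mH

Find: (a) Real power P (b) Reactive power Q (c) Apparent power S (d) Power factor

Step 1 — Angular frequency: ω = 2π·f = 2π·58.1 = 365.1 rad/s.
Step 2 — Component impedances:
  R: Z = R = 675 Ω
  L: Z = jωL = j·365.1·0.00228 = 0 + j0.8323 Ω
Step 3 — Series combination: Z_total = R + L = 675 + j0.8323 Ω = 675∠0.1° Ω.
Step 4 — Source phasor: V = 6.41∠-176.3° V = -6.397 - j0.4137 V.
Step 5 — Current: I = V / Z = -0.009477 - j0.0006011 A = 0.009496∠-176.4° A.
Step 6 — Complex power: S = V·I* = 0.06087 + j7.506e-05 VA.
Step 7 — Real power: P = Re(S) = 0.06087 W.
Step 8 — Reactive power: Q = Im(S) = 7.506e-05 VAR.
Step 9 — Apparent power: |S| = 0.06087 VA.
Step 10 — Power factor: PF = P/|S| = 1 (lagging).

(a) P = 0.06087 W  (b) Q = 7.506e-05 VAR  (c) S = 0.06087 VA  (d) PF = 1 (lagging)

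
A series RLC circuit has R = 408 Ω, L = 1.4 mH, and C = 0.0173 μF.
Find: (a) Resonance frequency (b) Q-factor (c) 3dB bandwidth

Step 1 — Resonance: ω₀ = 1/√(LC) = 1/√(0.0014·1.73e-08) = 2.032e+05 rad/s.
Step 2 — f₀ = ω₀/(2π) = 3.234e+04 Hz.
Step 3 — Series Q: Q = ω₀L/R = 2.032e+05·0.0014/408 = 0.6972.
Step 4 — Bandwidth: Δω = ω₀/Q = 2.914e+05 rad/s; BW = Δω/(2π) = 4.638e+04 Hz.

(a) f₀ = 3.234e+04 Hz  (b) Q = 0.6972  (c) BW = 4.638e+04 Hz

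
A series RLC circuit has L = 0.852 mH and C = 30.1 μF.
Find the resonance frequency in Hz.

Step 1 — Resonance condition Im(Z)=0 gives ω₀ = 1/√(LC).
Step 2 — ω₀ = 1/√(0.000852·3.01e-05) = 6244 rad/s.
Step 3 — f₀ = ω₀/(2π) = 993.8 Hz.

f₀ = 993.8 Hz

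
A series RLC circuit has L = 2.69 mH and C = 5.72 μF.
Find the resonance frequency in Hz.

Step 1 — Resonance condition Im(Z)=0 gives ω₀ = 1/√(LC).
Step 2 — ω₀ = 1/√(0.00269·5.72e-06) = 8062 rad/s.
Step 3 — f₀ = ω₀/(2π) = 1283 Hz.

f₀ = 1283 Hz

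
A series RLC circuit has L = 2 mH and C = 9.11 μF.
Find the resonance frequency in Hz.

Step 1 — Resonance condition Im(Z)=0 gives ω₀ = 1/√(LC).
Step 2 — ω₀ = 1/√(0.002·9.11e-06) = 7408 rad/s.
Step 3 — f₀ = ω₀/(2π) = 1179 Hz.

f₀ = 1179 Hz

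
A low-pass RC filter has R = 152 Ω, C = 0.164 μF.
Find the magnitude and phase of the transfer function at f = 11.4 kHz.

Step 1 — Angular frequency: ω = 2π·1.14e+04 = 7.163e+04 rad/s.
Step 2 — Transfer function: H(jω) = 1/(1 + jωRC).
Step 3 — Denominator: 1 + jωRC = 1 + j·7.163e+04·152·1.64e-07 = 1 + j1.786.
Step 4 — H = 0.2388 - j0.4263.
Step 5 — Magnitude: |H| = 0.4886 (-6.2 dB); phase: φ = -60.7°.

|H| = 0.4886 (-6.2 dB), φ = -60.7°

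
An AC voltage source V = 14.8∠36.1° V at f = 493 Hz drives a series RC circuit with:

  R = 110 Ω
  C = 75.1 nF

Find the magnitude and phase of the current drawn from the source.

Step 1 — Angular frequency: ω = 2π·f = 2π·493 = 3098 rad/s.
Step 2 — Component impedances:
  R: Z = R = 110 Ω
  C: Z = 1/(jωC) = -j/(ω·C) = 0 - j4299 Ω
Step 3 — Series combination: Z_total = R + C = 110 - j4299 Ω = 4300∠-88.5° Ω.
Step 4 — Source phasor: V = 14.8∠36.1° V = 11.96 + j8.72 V.
Step 5 — Ohm's law: I = V / Z_total = (11.96 + j8.72) / (110 - j4299) = -0.001956 + j0.002832 A.
Step 6 — Convert to polar: |I| = 0.003442 A, ∠I = 124.6°.

I = 0.003442∠124.6° A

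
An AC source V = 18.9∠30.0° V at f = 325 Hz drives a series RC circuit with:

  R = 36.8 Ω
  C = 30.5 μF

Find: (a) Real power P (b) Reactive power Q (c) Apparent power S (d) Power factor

Step 1 — Angular frequency: ω = 2π·f = 2π·325 = 2042 rad/s.
Step 2 — Component impedances:
  R: Z = R = 36.8 Ω
  C: Z = 1/(jωC) = -j/(ω·C) = 0 - j16.06 Ω
Step 3 — Series combination: Z_total = R + C = 36.8 - j16.06 Ω = 40.15∠-23.6° Ω.
Step 4 — Source phasor: V = 18.9∠30.0° V = 16.37 + j9.45 V.
Step 5 — Current: I = V / Z = 0.2795 + j0.3788 A = 0.4707∠53.6° A.
Step 6 — Complex power: S = V·I* = 8.154 - j3.558 VA.
Step 7 — Real power: P = Re(S) = 8.154 W.
Step 8 — Reactive power: Q = Im(S) = -3.558 VAR.
Step 9 — Apparent power: |S| = 8.897 VA.
Step 10 — Power factor: PF = P/|S| = 0.9166 (leading).

(a) P = 8.154 W  (b) Q = -3.558 VAR  (c) S = 8.897 VA  (d) PF = 0.9166 (leading)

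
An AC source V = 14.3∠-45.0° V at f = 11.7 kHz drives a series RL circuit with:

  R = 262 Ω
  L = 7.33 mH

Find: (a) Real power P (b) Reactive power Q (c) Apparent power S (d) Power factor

Step 1 — Angular frequency: ω = 2π·f = 2π·1.17e+04 = 7.351e+04 rad/s.
Step 2 — Component impedances:
  R: Z = R = 262 Ω
  L: Z = jωL = j·7.351e+04·0.00733 = 0 + j538.9 Ω
Step 3 — Series combination: Z_total = R + L = 262 + j538.9 Ω = 599.2∠64.1° Ω.
Step 4 — Source phasor: V = 14.3∠-45.0° V = 10.11 - j10.11 V.
Step 5 — Current: I = V / Z = -0.007798 - j0.02256 A = 0.02387∠-109.1° A.
Step 6 — Complex power: S = V·I* = 0.1492 + j0.3069 VA.
Step 7 — Real power: P = Re(S) = 0.1492 W.
Step 8 — Reactive power: Q = Im(S) = 0.3069 VAR.
Step 9 — Apparent power: |S| = 0.3413 VA.
Step 10 — Power factor: PF = P/|S| = 0.4373 (lagging).

(a) P = 0.1492 W  (b) Q = 0.3069 VAR  (c) S = 0.3413 VA  (d) PF = 0.4373 (lagging)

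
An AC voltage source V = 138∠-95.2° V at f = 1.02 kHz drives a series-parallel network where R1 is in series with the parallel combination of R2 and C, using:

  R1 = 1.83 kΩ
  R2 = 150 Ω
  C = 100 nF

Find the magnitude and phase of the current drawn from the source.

Step 1 — Angular frequency: ω = 2π·f = 2π·1020 = 6409 rad/s.
Step 2 — Component impedances:
  R1: Z = R = 1830 Ω
  R2: Z = R = 150 Ω
  C: Z = 1/(jωC) = -j/(ω·C) = 0 - j1560 Ω
Step 3 — Parallel branch: R2 || C = 1/(1/R2 + 1/C) = 148.6 - j14.29 Ω.
Step 4 — Series with R1: Z_total = R1 + (R2 || C) = 1979 - j14.29 Ω = 1979∠-0.4° Ω.
Step 5 — Source phasor: V = 138∠-95.2° V = -12.51 - j137.4 V.
Step 6 — Ohm's law: I = V / Z_total = (-12.51 - j137.4) / (1979 - j14.29) = -0.005819 - j0.0695 A.
Step 7 — Convert to polar: |I| = 0.06974 A, ∠I = -94.8°.

I = 0.06974∠-94.8° A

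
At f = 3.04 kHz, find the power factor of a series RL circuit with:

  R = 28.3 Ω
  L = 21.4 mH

Step 1 — Angular frequency: ω = 2π·f = 2π·3040 = 1.91e+04 rad/s.
Step 2 — Component impedances:
  R: Z = R = 28.3 Ω
  L: Z = jωL = j·1.91e+04·0.0214 = 0 + j408.8 Ω
Step 3 — Series combination: Z_total = R + L = 28.3 + j408.8 Ω = 409.7∠86.0° Ω.
Step 4 — Power factor: PF = cos(φ) = Re(Z)/|Z| = 28.3/409.7 = 0.06907.
Step 5 — Type: Im(Z) = 408.8 ⇒ lagging (phase φ = 86.0°).

PF = 0.06907 (lagging, φ = 86.0°)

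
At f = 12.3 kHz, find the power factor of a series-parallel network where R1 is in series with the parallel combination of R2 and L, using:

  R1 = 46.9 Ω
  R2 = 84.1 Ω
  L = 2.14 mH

Step 1 — Angular frequency: ω = 2π·f = 2π·1.23e+04 = 7.728e+04 rad/s.
Step 2 — Component impedances:
  R1: Z = R = 46.9 Ω
  R2: Z = R = 84.1 Ω
  L: Z = jωL = j·7.728e+04·0.00214 = 0 + j165.4 Ω
Step 3 — Parallel branch: R2 || L = 1/(1/R2 + 1/L) = 66.82 + j33.98 Ω.
Step 4 — Series with R1: Z_total = R1 + (R2 || L) = 113.7 + j33.98 Ω = 118.7∠16.6° Ω.
Step 5 — Power factor: PF = cos(φ) = Re(Z)/|Z| = 113.72/118.69 = 0.9581.
Step 6 — Type: Im(Z) = 33.98 ⇒ lagging (phase φ = 16.6°).

PF = 0.9581 (lagging, φ = 16.6°)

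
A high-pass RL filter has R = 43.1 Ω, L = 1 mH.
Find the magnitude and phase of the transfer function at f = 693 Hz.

Step 1 — Angular frequency: ω = 2π·693 = 4354 rad/s.
Step 2 — Transfer function: H(jω) = jωL/(R + jωL).
Step 3 — Numerator jωL = j·4.354; denominator R + jωL = 43.1 + j4.354.
Step 4 — H = 0.0101 + j0.1.
Step 5 — Magnitude: |H| = 0.1005 (-20.0 dB); phase: φ = 84.2°.

|H| = 0.1005 (-20.0 dB), φ = 84.2°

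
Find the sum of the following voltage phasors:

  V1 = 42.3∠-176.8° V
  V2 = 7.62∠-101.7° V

Step 1 — Convert each phasor to rectangular form:
  V1 = 42.3·(cos(-176.8°) + j·sin(-176.8°)) = -42.23 - j2.361 V
  V2 = 7.62·(cos(-101.7°) + j·sin(-101.7°)) = -1.545 - j7.462 V
Step 2 — Sum components: V_total = -43.78 - j9.823 V.
Step 3 — Convert to polar: |V_total| = 44.87 V, ∠V_total = -167.4°.

V_total = 44.87∠-167.4° V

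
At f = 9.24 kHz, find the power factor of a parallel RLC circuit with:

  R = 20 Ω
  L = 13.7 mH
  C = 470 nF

Step 1 — Angular frequency: ω = 2π·f = 2π·9240 = 5.806e+04 rad/s.
Step 2 — Component impedances:
  R: Z = R = 20 Ω
  L: Z = jωL = j·5.806e+04·0.0137 = 0 + j795.4 Ω
  C: Z = 1/(jωC) = -j/(ω·C) = 0 - j36.65 Ω
Step 3 — Parallel combination: 1/Z_total = 1/R + 1/L + 1/C; Z_total = 15.74 - j8.192 Ω = 17.74∠-27.5° Ω.
Step 4 — Power factor: PF = cos(φ) = Re(Z)/|Z| = 15.736/17.74 = 0.887.
Step 5 — Type: Im(Z) = -8.192 ⇒ leading (phase φ = -27.5°).

PF = 0.887 (leading, φ = -27.5°)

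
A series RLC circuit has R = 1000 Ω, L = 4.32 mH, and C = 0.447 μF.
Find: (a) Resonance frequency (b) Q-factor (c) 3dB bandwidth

Step 1 — Resonance: ω₀ = 1/√(LC) = 1/√(0.00432·4.47e-07) = 2.276e+04 rad/s.
Step 2 — f₀ = ω₀/(2π) = 3622 Hz.
Step 3 — Series Q: Q = ω₀L/R = 2.276e+04·0.00432/1000 = 0.09831.
Step 4 — Bandwidth: Δω = ω₀/Q = 2.315e+05 rad/s; BW = Δω/(2π) = 3.684e+04 Hz.

(a) f₀ = 3622 Hz  (b) Q = 0.09831  (c) BW = 3.684e+04 Hz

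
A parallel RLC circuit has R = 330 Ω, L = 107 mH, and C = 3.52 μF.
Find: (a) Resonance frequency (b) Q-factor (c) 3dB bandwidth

Step 1 — Resonance: ω₀ = 1/√(LC) = 1/√(0.107·3.52e-06) = 1629 rad/s.
Step 2 — f₀ = ω₀/(2π) = 259.3 Hz.
Step 3 — Parallel Q: Q = R/(ω₀L) = 330/(1629·0.107) = 1.893.
Step 4 — Bandwidth: Δω = ω₀/Q = 860.9 rad/s; BW = Δω/(2π) = 137 Hz.

(a) f₀ = 259.3 Hz  (b) Q = 1.893  (c) BW = 137 Hz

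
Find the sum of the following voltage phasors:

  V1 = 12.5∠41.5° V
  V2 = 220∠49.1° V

Step 1 — Convert each phasor to rectangular form:
  V1 = 12.5·(cos(41.5°) + j·sin(41.5°)) = 9.362 + j8.283 V
  V2 = 220·(cos(49.1°) + j·sin(49.1°)) = 144 + j166.3 V
Step 2 — Sum components: V_total = 153.4 + j174.6 V.
Step 3 — Convert to polar: |V_total| = 232.4 V, ∠V_total = 48.7°.

V_total = 232.4∠48.7° V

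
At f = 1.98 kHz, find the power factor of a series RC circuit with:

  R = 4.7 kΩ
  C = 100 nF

Step 1 — Angular frequency: ω = 2π·f = 2π·1980 = 1.244e+04 rad/s.
Step 2 — Component impedances:
  R: Z = R = 4700 Ω
  C: Z = 1/(jωC) = -j/(ω·C) = 0 - j803.8 Ω
Step 3 — Series combination: Z_total = R + C = 4700 - j803.8 Ω = 4768∠-9.7° Ω.
Step 4 — Power factor: PF = cos(φ) = Re(Z)/|Z| = 4700/4768 = 0.9857.
Step 5 — Type: Im(Z) = -803.8 ⇒ leading (phase φ = -9.7°).

PF = 0.9857 (leading, φ = -9.7°)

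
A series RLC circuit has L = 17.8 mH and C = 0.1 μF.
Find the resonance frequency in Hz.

Step 1 — Resonance condition Im(Z)=0 gives ω₀ = 1/√(LC).
Step 2 — ω₀ = 1/√(0.0178·1e-07) = 2.37e+04 rad/s.
Step 3 — f₀ = ω₀/(2π) = 3772 Hz.

f₀ = 3772 Hz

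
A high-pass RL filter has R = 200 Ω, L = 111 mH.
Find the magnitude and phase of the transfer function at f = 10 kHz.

Step 1 — Angular frequency: ω = 2π·1e+04 = 6.283e+04 rad/s.
Step 2 — Transfer function: H(jω) = jωL/(R + jωL).
Step 3 — Numerator jωL = j·6974; denominator R + jωL = 200 + j6974.
Step 4 — H = 0.9992 + j0.02865.
Step 5 — Magnitude: |H| = 0.9996 (-0.0 dB); phase: φ = 1.6°.

|H| = 0.9996 (-0.0 dB), φ = 1.6°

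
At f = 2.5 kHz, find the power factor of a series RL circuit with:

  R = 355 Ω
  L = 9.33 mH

Step 1 — Angular frequency: ω = 2π·f = 2π·2500 = 1.571e+04 rad/s.
Step 2 — Component impedances:
  R: Z = R = 355 Ω
  L: Z = jωL = j·1.571e+04·0.00933 = 0 + j146.6 Ω
Step 3 — Series combination: Z_total = R + L = 355 + j146.6 Ω = 384.1∠22.4° Ω.
Step 4 — Power factor: PF = cos(φ) = Re(Z)/|Z| = 355/384.06 = 0.9243.
Step 5 — Type: Im(Z) = 146.6 ⇒ lagging (phase φ = 22.4°).

PF = 0.9243 (lagging, φ = 22.4°)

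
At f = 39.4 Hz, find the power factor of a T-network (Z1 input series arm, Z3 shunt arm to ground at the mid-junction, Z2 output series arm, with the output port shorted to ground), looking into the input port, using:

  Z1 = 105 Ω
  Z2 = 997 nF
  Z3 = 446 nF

Step 1 — Angular frequency: ω = 2π·f = 2π·39.4 = 247.6 rad/s.
Step 2 — Component impedances:
  Z1: Z = R = 105 Ω
  Z2: Z = 1/(jωC) = -j/(ω·C) = 0 - j4052 Ω
  Z3: Z = 1/(jωC) = -j/(ω·C) = 0 - j9057 Ω
Step 3 — With the output port shorted to ground, the output series arm Z2 runs from the junction to ground; the shunt arm Z3 also runs from the junction to ground. They appear in parallel: Z3 || Z2 = 0 - j2799 Ω.
Step 4 — Series with input arm Z1: Z_in = Z1 + (Z3 || Z2) = 105 - j2799 Ω = 2801∠-87.9° Ω.
Step 5 — Power factor: PF = cos(φ) = Re(Z)/|Z| = 105/2801.3 = 0.03748.
Step 6 — Type: Im(Z) = -2799 ⇒ leading (phase φ = -87.9°).

PF = 0.03748 (leading, φ = -87.9°)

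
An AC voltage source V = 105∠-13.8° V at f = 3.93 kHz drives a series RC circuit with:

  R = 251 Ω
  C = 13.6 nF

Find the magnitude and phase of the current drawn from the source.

Step 1 — Angular frequency: ω = 2π·f = 2π·3930 = 2.469e+04 rad/s.
Step 2 — Component impedances:
  R: Z = R = 251 Ω
  C: Z = 1/(jωC) = -j/(ω·C) = 0 - j2978 Ω
Step 3 — Series combination: Z_total = R + C = 251 - j2978 Ω = 2988∠-85.2° Ω.
Step 4 — Source phasor: V = 105∠-13.8° V = 102 - j25.05 V.
Step 5 — Ohm's law: I = V / Z_total = (102 - j25.05) / (251 - j2978) = 0.01122 + j0.0333 A.
Step 6 — Convert to polar: |I| = 0.03514 A, ∠I = 71.4°.

I = 0.03514∠71.4° A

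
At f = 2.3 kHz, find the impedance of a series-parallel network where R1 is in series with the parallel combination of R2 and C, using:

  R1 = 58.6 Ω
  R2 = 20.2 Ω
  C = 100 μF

Step 1 — Angular frequency: ω = 2π·f = 2π·2300 = 1.445e+04 rad/s.
Step 2 — Component impedances:
  R1: Z = R = 58.6 Ω
  R2: Z = R = 20.2 Ω
  C: Z = 1/(jωC) = -j/(ω·C) = 0 - j0.692 Ω
Step 3 — Parallel branch: R2 || C = 1/(1/R2 + 1/C) = 0.02368 - j0.6912 Ω.
Step 4 — Series with R1: Z_total = R1 + (R2 || C) = 58.62 - j0.6912 Ω = 58.63∠-0.7° Ω.

Z = 58.62 - j0.6912 Ω = 58.63∠-0.7° Ω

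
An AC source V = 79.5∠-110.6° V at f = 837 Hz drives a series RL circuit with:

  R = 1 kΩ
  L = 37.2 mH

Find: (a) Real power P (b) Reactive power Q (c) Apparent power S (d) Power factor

Step 1 — Angular frequency: ω = 2π·f = 2π·837 = 5259 rad/s.
Step 2 — Component impedances:
  R: Z = R = 1000 Ω
  L: Z = jωL = j·5259·0.0372 = 0 + j195.6 Ω
Step 3 — Series combination: Z_total = R + L = 1000 + j195.6 Ω = 1019∠11.1° Ω.
Step 4 — Source phasor: V = 79.5∠-110.6° V = -27.97 - j74.42 V.
Step 5 — Current: I = V / Z = -0.04096 - j0.0664 A = 0.07802∠-121.7° A.
Step 6 — Complex power: S = V·I* = 6.087 + j1.191 VA.
Step 7 — Real power: P = Re(S) = 6.087 W.
Step 8 — Reactive power: Q = Im(S) = 1.191 VAR.
Step 9 — Apparent power: |S| = 6.203 VA.
Step 10 — Power factor: PF = P/|S| = 0.9814 (lagging).

(a) P = 6.087 W  (b) Q = 1.191 VAR  (c) S = 6.203 VA  (d) PF = 0.9814 (lagging)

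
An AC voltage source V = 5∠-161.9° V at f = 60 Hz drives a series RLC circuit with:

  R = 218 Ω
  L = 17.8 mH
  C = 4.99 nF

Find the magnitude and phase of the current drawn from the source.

Step 1 — Angular frequency: ω = 2π·f = 2π·60 = 377 rad/s.
Step 2 — Component impedances:
  R: Z = R = 218 Ω
  L: Z = jωL = j·377·0.0178 = 0 + j6.71 Ω
  C: Z = 1/(jωC) = -j/(ω·C) = 0 - j5.316e+05 Ω
Step 3 — Series combination: Z_total = R + L + C = 218 - j5.316e+05 Ω = 5.316e+05∠-90.0° Ω.
Step 4 — Source phasor: V = 5∠-161.9° V = -4.753 - j1.553 V.
Step 5 — Ohm's law: I = V / Z_total = (-4.753 - j1.553) / (218 - j5.316e+05) = 2.919e-06 - j8.942e-06 A.
Step 6 — Convert to polar: |I| = 9.406e-06 A, ∠I = -71.9°.

I = 9.406e-06∠-71.9° A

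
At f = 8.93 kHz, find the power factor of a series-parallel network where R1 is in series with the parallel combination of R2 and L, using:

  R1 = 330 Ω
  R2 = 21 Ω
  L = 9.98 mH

Step 1 — Angular frequency: ω = 2π·f = 2π·8930 = 5.611e+04 rad/s.
Step 2 — Component impedances:
  R1: Z = R = 330 Ω
  R2: Z = R = 21 Ω
  L: Z = jωL = j·5.611e+04·0.00998 = 0 + j560 Ω
Step 3 — Parallel branch: R2 || L = 1/(1/R2 + 1/L) = 20.97 + j0.7864 Ω.
Step 4 — Series with R1: Z_total = R1 + (R2 || L) = 351 + j0.7864 Ω = 351∠0.1° Ω.
Step 5 — Power factor: PF = cos(φ) = Re(Z)/|Z| = 351/351 = 1.
Step 6 — Type: Im(Z) = 0.7864 ⇒ lagging (phase φ = 0.1°).

PF = 1 (lagging, φ = 0.1°)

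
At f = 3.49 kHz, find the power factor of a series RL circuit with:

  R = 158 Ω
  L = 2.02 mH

Step 1 — Angular frequency: ω = 2π·f = 2π·3490 = 2.193e+04 rad/s.
Step 2 — Component impedances:
  R: Z = R = 158 Ω
  L: Z = jωL = j·2.193e+04·0.00202 = 0 + j44.3 Ω
Step 3 — Series combination: Z_total = R + L = 158 + j44.3 Ω = 164.1∠15.7° Ω.
Step 4 — Power factor: PF = cos(φ) = Re(Z)/|Z| = 158/164.09 = 0.9629.
Step 5 — Type: Im(Z) = 44.3 ⇒ lagging (phase φ = 15.7°).

PF = 0.9629 (lagging, φ = 15.7°)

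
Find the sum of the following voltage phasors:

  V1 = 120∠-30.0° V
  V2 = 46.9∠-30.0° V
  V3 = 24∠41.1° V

Step 1 — Convert each phasor to rectangular form:
  V1 = 120·(cos(-30.0°) + j·sin(-30.0°)) = 103.9 - j60 V
  V2 = 46.9·(cos(-30.0°) + j·sin(-30.0°)) = 40.62 - j23.45 V
  V3 = 24·(cos(41.1°) + j·sin(41.1°)) = 18.09 + j15.78 V
Step 2 — Sum components: V_total = 162.6 - j67.67 V.
Step 3 — Convert to polar: |V_total| = 176.1 V, ∠V_total = -22.6°.

V_total = 176.1∠-22.6° V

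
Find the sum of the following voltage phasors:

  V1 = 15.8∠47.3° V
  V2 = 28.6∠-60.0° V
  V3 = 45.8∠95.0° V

Step 1 — Convert each phasor to rectangular form:
  V1 = 15.8·(cos(47.3°) + j·sin(47.3°)) = 10.71 + j11.61 V
  V2 = 28.6·(cos(-60.0°) + j·sin(-60.0°)) = 14.3 - j24.77 V
  V3 = 45.8·(cos(95.0°) + j·sin(95.0°)) = -3.992 + j45.63 V
Step 2 — Sum components: V_total = 21.02 + j32.47 V.
Step 3 — Convert to polar: |V_total| = 38.68 V, ∠V_total = 57.1°.

V_total = 38.68∠57.1° V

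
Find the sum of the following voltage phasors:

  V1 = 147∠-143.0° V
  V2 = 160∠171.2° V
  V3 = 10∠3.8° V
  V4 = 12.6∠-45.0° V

Step 1 — Convert each phasor to rectangular form:
  V1 = 147·(cos(-143.0°) + j·sin(-143.0°)) = -117.4 - j88.47 V
  V2 = 160·(cos(171.2°) + j·sin(171.2°)) = -158.1 + j24.48 V
  V3 = 10·(cos(3.8°) + j·sin(3.8°)) = 9.978 + j0.6627 V
  V4 = 12.6·(cos(-45.0°) + j·sin(-45.0°)) = 8.91 - j8.91 V
Step 2 — Sum components: V_total = -256.6 - j72.24 V.
Step 3 — Convert to polar: |V_total| = 266.6 V, ∠V_total = -164.3°.

V_total = 266.6∠-164.3° V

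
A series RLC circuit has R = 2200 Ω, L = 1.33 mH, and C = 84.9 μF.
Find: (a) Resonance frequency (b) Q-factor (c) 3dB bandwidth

Step 1 — Resonance: ω₀ = 1/√(LC) = 1/√(0.00133·8.49e-05) = 2976 rad/s.
Step 2 — f₀ = ω₀/(2π) = 473.6 Hz.
Step 3 — Series Q: Q = ω₀L/R = 2976·0.00133/2200 = 0.001799.
Step 4 — Bandwidth: Δω = ω₀/Q = 1.654e+06 rad/s; BW = Δω/(2π) = 2.633e+05 Hz.

(a) f₀ = 473.6 Hz  (b) Q = 0.001799  (c) BW = 2.633e+05 Hz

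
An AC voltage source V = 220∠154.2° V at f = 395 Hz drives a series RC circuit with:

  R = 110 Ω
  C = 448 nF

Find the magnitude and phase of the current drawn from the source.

Step 1 — Angular frequency: ω = 2π·f = 2π·395 = 2482 rad/s.
Step 2 — Component impedances:
  R: Z = R = 110 Ω
  C: Z = 1/(jωC) = -j/(ω·C) = 0 - j899.4 Ω
Step 3 — Series combination: Z_total = R + C = 110 - j899.4 Ω = 906.1∠-83.0° Ω.
Step 4 — Source phasor: V = 220∠154.2° V = -198.1 + j95.75 V.
Step 5 — Ohm's law: I = V / Z_total = (-198.1 + j95.75) / (110 - j899.4) = -0.1314 - j0.2042 A.
Step 6 — Convert to polar: |I| = 0.2428 A, ∠I = -122.8°.

I = 0.2428∠-122.8° A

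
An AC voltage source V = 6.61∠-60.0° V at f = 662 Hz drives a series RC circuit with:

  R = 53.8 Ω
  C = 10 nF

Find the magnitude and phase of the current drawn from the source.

Step 1 — Angular frequency: ω = 2π·f = 2π·662 = 4159 rad/s.
Step 2 — Component impedances:
  R: Z = R = 53.8 Ω
  C: Z = 1/(jωC) = -j/(ω·C) = 0 - j2.404e+04 Ω
Step 3 — Series combination: Z_total = R + C = 53.8 - j2.404e+04 Ω = 2.404e+04∠-89.9° Ω.
Step 4 — Source phasor: V = 6.61∠-60.0° V = 3.305 - j5.724 V.
Step 5 — Ohm's law: I = V / Z_total = (3.305 - j5.724) / (53.8 - j2.404e+04) = 0.0002384 + j0.0001369 A.
Step 6 — Convert to polar: |I| = 0.0002749 A, ∠I = 29.9°.

I = 0.0002749∠29.9° A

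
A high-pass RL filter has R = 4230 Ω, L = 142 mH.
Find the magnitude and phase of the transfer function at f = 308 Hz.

Step 1 — Angular frequency: ω = 2π·308 = 1935 rad/s.
Step 2 — Transfer function: H(jω) = jωL/(R + jωL).
Step 3 — Numerator jωL = j·274.8; denominator R + jωL = 4230 + j274.8.
Step 4 — H = 0.004203 + j0.06469.
Step 5 — Magnitude: |H| = 0.06483 (-23.8 dB); phase: φ = 86.3°.

|H| = 0.06483 (-23.8 dB), φ = 86.3°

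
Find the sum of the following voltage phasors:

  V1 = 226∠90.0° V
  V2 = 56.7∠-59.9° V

Step 1 — Convert each phasor to rectangular form:
  V1 = 226·(cos(90.0°) + j·sin(90.0°)) = 0 + j226 V
  V2 = 56.7·(cos(-59.9°) + j·sin(-59.9°)) = 28.44 - j49.05 V
Step 2 — Sum components: V_total = 28.44 + j176.9 V.
Step 3 — Convert to polar: |V_total| = 179.2 V, ∠V_total = 80.9°.

V_total = 179.2∠80.9° V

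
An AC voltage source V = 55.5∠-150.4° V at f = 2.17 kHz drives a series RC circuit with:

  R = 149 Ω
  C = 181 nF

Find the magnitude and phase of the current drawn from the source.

Step 1 — Angular frequency: ω = 2π·f = 2π·2170 = 1.363e+04 rad/s.
Step 2 — Component impedances:
  R: Z = R = 149 Ω
  C: Z = 1/(jωC) = -j/(ω·C) = 0 - j405.2 Ω
Step 3 — Series combination: Z_total = R + C = 149 - j405.2 Ω = 431.7∠-69.8° Ω.
Step 4 — Source phasor: V = 55.5∠-150.4° V = -48.26 - j27.41 V.
Step 5 — Ohm's law: I = V / Z_total = (-48.26 - j27.41) / (149 - j405.2) = 0.02102 - j0.1268 A.
Step 6 — Convert to polar: |I| = 0.1286 A, ∠I = -80.6°.

I = 0.1286∠-80.6° A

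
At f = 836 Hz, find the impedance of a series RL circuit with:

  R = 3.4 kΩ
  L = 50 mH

Step 1 — Angular frequency: ω = 2π·f = 2π·836 = 5253 rad/s.
Step 2 — Component impedances:
  R: Z = R = 3400 Ω
  L: Z = jωL = j·5253·0.05 = 0 + j262.6 Ω
Step 3 — Series combination: Z_total = R + L = 3400 + j262.6 Ω = 3410∠4.4° Ω.

Z = 3400 + j262.6 Ω = 3410∠4.4° Ω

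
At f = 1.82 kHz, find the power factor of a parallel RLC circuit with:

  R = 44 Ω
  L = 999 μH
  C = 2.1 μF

Step 1 — Angular frequency: ω = 2π·f = 2π·1820 = 1.144e+04 rad/s.
Step 2 — Component impedances:
  R: Z = R = 44 Ω
  L: Z = jωL = j·1.144e+04·0.000999 = 0 + j11.42 Ω
  C: Z = 1/(jωC) = -j/(ω·C) = 0 - j41.64 Ω
Step 3 — Parallel combination: 1/Z_total = 1/R + 1/L + 1/C; Z_total = 4.993 + j13.96 Ω = 14.82∠70.3° Ω.
Step 4 — Power factor: PF = cos(φ) = Re(Z)/|Z| = 4.993/14.82 = 0.3369.
Step 5 — Type: Im(Z) = 13.96 ⇒ lagging (phase φ = 70.3°).

PF = 0.3369 (lagging, φ = 70.3°)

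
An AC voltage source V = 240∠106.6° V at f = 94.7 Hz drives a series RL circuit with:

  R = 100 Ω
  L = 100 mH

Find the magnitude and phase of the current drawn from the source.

Step 1 — Angular frequency: ω = 2π·f = 2π·94.7 = 595 rad/s.
Step 2 — Component impedances:
  R: Z = R = 100 Ω
  L: Z = jωL = j·595·0.1 = 0 + j59.5 Ω
Step 3 — Series combination: Z_total = R + L = 100 + j59.5 Ω = 116.4∠30.8° Ω.
Step 4 — Source phasor: V = 240∠106.6° V = -68.57 + j230 V.
Step 5 — Ohm's law: I = V / Z_total = (-68.57 + j230) / (100 + j59.5) = 0.5043 + j2 A.
Step 6 — Convert to polar: |I| = 2.063 A, ∠I = 75.8°.

I = 2.063∠75.8° A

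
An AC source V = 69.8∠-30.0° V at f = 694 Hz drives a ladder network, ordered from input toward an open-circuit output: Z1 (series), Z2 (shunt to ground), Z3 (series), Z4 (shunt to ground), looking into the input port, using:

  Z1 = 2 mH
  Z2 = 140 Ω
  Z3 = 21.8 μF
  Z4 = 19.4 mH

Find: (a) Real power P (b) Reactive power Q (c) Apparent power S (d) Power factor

Step 1 — Angular frequency: ω = 2π·f = 2π·694 = 4361 rad/s.
Step 2 — Component impedances:
  Z1: Z = jωL = j·4361·0.002 = 0 + j8.721 Ω
  Z2: Z = R = 140 Ω
  Z3: Z = 1/(jωC) = -j/(ω·C) = 0 - j10.52 Ω
  Z4: Z = jωL = j·4361·0.0194 = 0 + j84.59 Ω
Step 3 — Ladder network (open output): work backward from the far end, alternating series and parallel combinations. Z_in = 30.62 + j66.59 Ω = 73.3∠65.3° Ω.
Step 4 — Source phasor: V = 69.8∠-30.0° V = 60.45 - j34.9 V.
Step 5 — Current: I = V / Z = -0.08807 - j0.9482 A = 0.9523∠-95.3° A.
Step 6 — Complex power: S = V·I* = 27.77 + j60.39 VA.
Step 7 — Real power: P = Re(S) = 27.77 W.
Step 8 — Reactive power: Q = Im(S) = 60.39 VAR.
Step 9 — Apparent power: |S| = 66.47 VA.
Step 10 — Power factor: PF = P/|S| = 0.4178 (lagging).

(a) P = 27.77 W  (b) Q = 60.39 VAR  (c) S = 66.47 VA  (d) PF = 0.4178 (lagging)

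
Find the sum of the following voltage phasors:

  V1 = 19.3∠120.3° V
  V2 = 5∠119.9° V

Step 1 — Convert each phasor to rectangular form:
  V1 = 19.3·(cos(120.3°) + j·sin(120.3°)) = -9.737 + j16.66 V
  V2 = 5·(cos(119.9°) + j·sin(119.9°)) = -2.492 + j4.334 V
Step 2 — Sum components: V_total = -12.23 + j21 V.
Step 3 — Convert to polar: |V_total| = 24.3 V, ∠V_total = 120.2°.

V_total = 24.3∠120.2° V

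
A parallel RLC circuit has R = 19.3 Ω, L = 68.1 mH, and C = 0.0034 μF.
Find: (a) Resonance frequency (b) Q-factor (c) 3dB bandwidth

Step 1 — Resonance: ω₀ = 1/√(LC) = 1/√(0.0681·3.4e-09) = 6.572e+04 rad/s.
Step 2 — f₀ = ω₀/(2π) = 1.046e+04 Hz.
Step 3 — Parallel Q: Q = R/(ω₀L) = 19.3/(6.572e+04·0.0681) = 0.004312.
Step 4 — Bandwidth: Δω = ω₀/Q = 1.524e+07 rad/s; BW = Δω/(2π) = 2.425e+06 Hz.

(a) f₀ = 1.046e+04 Hz  (b) Q = 0.004312  (c) BW = 2.425e+06 Hz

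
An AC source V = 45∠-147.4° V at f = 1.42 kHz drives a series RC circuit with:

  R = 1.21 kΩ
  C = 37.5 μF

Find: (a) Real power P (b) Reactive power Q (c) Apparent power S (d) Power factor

Step 1 — Angular frequency: ω = 2π·f = 2π·1420 = 8922 rad/s.
Step 2 — Component impedances:
  R: Z = R = 1210 Ω
  C: Z = 1/(jωC) = -j/(ω·C) = 0 - j2.989 Ω
Step 3 — Series combination: Z_total = R + C = 1210 - j2.989 Ω = 1210∠-0.1° Ω.
Step 4 — Source phasor: V = 45∠-147.4° V = -37.91 - j24.24 V.
Step 5 — Current: I = V / Z = -0.03128 - j0.02011 A = 0.03719∠-147.3° A.
Step 6 — Complex power: S = V·I* = 1.674 - j0.004134 VA.
Step 7 — Real power: P = Re(S) = 1.674 W.
Step 8 — Reactive power: Q = Im(S) = -0.004134 VAR.
Step 9 — Apparent power: |S| = 1.674 VA.
Step 10 — Power factor: PF = P/|S| = 1 (leading).

(a) P = 1.674 W  (b) Q = -0.004134 VAR  (c) S = 1.674 VA  (d) PF = 1 (leading)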